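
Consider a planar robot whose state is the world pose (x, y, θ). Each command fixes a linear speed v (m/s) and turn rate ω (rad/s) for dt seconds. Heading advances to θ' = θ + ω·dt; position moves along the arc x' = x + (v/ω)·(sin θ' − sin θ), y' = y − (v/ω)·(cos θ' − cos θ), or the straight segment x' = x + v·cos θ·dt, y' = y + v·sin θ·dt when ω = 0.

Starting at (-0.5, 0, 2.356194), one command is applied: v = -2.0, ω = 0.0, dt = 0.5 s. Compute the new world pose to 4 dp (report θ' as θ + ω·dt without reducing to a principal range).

θ' = 2.3562 + 0.0·0.5 = 2.3562
ω = 0 → straight: x' = -0.5 + -2.0·cos(2.3562)·0.5 = 0.2071
y' = 0 + -2.0·sin(2.3562)·0.5 = -0.7071

(0.2071, -0.7071, 2.3562)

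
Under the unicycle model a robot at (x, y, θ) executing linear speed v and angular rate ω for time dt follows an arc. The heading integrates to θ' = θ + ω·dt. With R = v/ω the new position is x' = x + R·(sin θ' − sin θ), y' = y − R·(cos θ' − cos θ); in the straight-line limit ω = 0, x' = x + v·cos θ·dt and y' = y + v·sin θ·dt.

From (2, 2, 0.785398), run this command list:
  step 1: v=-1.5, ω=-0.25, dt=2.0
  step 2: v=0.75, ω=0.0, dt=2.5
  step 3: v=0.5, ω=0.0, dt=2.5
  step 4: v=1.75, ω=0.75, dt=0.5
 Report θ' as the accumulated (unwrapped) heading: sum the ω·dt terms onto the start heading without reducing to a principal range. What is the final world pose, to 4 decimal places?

step 1: θ'=0.2854 (R=6.0000) → pose (-0.5534, 0.4853, 0.2854)
step 2: θ'=0.2854 (straight) → pose (1.2458, 1.0132, 0.2854)
step 3: θ'=0.2854 (straight) → pose (2.4452, 1.3652, 0.2854)
step 4: θ'=0.6604 (R=2.3333) → pose (3.2196, 1.7614, 0.6604)

(3.2196, 1.7614, 0.6604)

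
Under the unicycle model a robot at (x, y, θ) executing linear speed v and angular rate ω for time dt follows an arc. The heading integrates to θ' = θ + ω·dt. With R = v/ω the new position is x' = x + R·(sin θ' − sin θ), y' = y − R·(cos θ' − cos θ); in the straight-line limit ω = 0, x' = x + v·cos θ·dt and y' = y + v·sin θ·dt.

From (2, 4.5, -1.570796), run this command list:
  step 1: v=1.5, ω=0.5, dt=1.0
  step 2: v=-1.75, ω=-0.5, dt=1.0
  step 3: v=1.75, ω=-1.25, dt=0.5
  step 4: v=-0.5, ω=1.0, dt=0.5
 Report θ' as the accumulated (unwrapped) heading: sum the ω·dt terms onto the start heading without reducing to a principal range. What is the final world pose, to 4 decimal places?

(1.7648, 4.1508, -1.6958)

step 1: θ'=-1.0708 (R=3.0000) → pose (2.3673, 3.0617, -1.0708)
step 2: θ'=-1.5708 (R=3.5000) → pose (1.9388, 4.7397, -1.5708)
step 3: θ'=-2.1958 (R=-1.4000) → pose (1.6741, 3.9206, -2.1958)
step 4: θ'=-1.6958 (R=-0.5000) → pose (1.7648, 4.1508, -1.6958)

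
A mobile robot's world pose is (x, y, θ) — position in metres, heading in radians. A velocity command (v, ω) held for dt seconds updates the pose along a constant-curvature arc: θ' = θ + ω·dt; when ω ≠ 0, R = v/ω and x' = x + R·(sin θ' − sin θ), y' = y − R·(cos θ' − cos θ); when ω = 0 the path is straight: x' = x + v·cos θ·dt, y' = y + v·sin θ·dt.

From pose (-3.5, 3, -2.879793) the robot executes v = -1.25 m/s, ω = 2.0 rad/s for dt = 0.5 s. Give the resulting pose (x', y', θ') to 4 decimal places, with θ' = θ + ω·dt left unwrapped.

(-3.0664, 3.4136, -1.8798)

θ' = -2.8798 + 2.0·0.5 = -1.8798
R = v/ω = -1.25/2.0 = -0.6250
x' = -3.5 + -0.6250·(sin -1.8798 − sin -2.8798) = -3.0664
y' = 3 − -0.6250·(cos -1.8798 − cos -2.8798) = 3.4136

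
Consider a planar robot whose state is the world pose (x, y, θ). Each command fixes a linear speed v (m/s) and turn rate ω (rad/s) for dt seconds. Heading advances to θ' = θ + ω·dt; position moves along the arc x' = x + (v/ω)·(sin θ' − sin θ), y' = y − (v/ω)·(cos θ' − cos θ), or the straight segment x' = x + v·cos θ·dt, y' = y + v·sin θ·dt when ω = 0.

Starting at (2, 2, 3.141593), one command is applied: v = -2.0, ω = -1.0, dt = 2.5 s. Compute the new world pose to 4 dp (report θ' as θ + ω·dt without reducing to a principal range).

θ' = 3.1416 + -1.0·2.5 = 0.6416
R = v/ω = -2.0/-1.0 = 2.0000
x' = 2 + 2.0000·(sin 0.6416 − sin 3.1416) = 3.1969
y' = 2 − 2.0000·(cos 0.6416 − cos 3.1416) = -1.6023

(3.1969, -1.6023, 0.6416)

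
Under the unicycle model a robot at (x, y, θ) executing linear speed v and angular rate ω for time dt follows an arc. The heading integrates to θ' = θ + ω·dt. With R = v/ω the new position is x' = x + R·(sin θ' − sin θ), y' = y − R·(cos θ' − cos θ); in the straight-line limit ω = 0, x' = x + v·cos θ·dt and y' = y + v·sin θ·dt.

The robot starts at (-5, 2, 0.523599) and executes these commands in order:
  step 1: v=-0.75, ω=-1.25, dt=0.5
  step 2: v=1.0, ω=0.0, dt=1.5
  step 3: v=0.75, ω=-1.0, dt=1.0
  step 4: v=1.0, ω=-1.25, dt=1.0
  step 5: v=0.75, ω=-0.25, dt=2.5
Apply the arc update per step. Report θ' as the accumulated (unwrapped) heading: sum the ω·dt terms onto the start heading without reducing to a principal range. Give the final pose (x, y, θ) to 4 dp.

(-5.0587, -0.4089, -2.9764)

step 1: θ'=-0.1014 (R=0.6000) → pose (-5.3607, 1.9227, -0.1014)
step 2: θ'=-0.1014 (straight) → pose (-3.8684, 1.7709, -0.1014)
step 3: θ'=-1.1014 (R=-0.7500) → pose (-3.2755, 1.3640, -1.1014)
step 4: θ'=-2.3514 (R=-0.8000) → pose (-3.4206, 0.4391, -2.3514)
step 5: θ'=-2.9764 (R=-3.0000) → pose (-5.0587, -0.4089, -2.9764)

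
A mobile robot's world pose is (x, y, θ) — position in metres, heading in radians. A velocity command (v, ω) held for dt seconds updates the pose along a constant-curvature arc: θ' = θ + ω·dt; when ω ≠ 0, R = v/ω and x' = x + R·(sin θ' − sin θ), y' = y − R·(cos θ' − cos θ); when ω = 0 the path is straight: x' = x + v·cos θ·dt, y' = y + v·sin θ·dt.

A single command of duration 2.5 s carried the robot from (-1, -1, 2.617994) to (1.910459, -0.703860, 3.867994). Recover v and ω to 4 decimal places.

v = -1.2500, ω = 0.5000

Δθ = 3.867994 − 2.617994 = 1.250000
ω = Δθ/dt = 1.250000/2.5 = 0.5000
R = Δx/(sin θ' − sin θ) = -2.5000
v = R·ω = -2.5000·0.5000 = -1.2500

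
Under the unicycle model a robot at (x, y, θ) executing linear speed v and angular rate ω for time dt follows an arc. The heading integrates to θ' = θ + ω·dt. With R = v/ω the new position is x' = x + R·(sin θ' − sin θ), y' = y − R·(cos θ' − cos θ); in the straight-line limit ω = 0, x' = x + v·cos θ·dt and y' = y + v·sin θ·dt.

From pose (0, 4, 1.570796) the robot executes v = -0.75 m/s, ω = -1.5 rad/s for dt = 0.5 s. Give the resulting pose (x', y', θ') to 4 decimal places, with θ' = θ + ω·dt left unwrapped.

(-0.1342, 3.6592, 0.8208)

θ' = 1.5708 + -1.5·0.5 = 0.8208
R = v/ω = -0.75/-1.5 = 0.5000
x' = 0 + 0.5000·(sin 0.8208 − sin 1.5708) = -0.1342
y' = 4 − 0.5000·(cos 0.8208 − cos 1.5708) = 3.6592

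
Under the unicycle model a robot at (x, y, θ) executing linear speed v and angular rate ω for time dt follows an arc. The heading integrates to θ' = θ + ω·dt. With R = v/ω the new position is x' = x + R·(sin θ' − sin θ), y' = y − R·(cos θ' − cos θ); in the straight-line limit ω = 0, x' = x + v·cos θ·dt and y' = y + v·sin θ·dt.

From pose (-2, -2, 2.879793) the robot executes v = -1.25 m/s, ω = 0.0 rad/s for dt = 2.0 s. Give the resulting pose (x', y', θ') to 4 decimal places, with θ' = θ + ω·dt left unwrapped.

θ' = 2.8798 + 0.0·2.0 = 2.8798
ω = 0 → straight: x' = -2 + -1.25·cos(2.8798)·2.0 = 0.4148
y' = -2 + -1.25·sin(2.8798)·2.0 = -2.6470

(0.4148, -2.6470, 2.8798)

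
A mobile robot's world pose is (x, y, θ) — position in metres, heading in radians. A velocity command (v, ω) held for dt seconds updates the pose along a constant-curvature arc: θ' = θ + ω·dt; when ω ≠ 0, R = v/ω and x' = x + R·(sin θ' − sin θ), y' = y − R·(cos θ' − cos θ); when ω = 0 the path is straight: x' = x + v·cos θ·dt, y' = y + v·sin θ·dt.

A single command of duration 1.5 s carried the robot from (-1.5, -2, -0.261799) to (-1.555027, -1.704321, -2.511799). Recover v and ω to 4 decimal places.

Δθ = -2.511799 − -0.261799 = -2.250000
ω = Δθ/dt = -2.250000/1.5 = -1.5000
R = −Δy/(cos θ' − cos θ) = 0.1667
v = R·ω = 0.1667·-1.5000 = -0.2500

v = -0.2500, ω = -1.5000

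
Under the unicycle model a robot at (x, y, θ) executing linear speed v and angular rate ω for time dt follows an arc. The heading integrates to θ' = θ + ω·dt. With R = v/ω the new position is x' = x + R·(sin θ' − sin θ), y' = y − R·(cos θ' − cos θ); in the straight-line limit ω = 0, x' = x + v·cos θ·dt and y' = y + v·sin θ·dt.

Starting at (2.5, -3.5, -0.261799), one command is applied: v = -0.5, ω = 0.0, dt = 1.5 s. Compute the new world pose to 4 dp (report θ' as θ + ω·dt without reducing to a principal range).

(1.7756, -3.3059, -0.2618)

θ' = -0.2618 + 0.0·1.5 = -0.2618
ω = 0 → straight: x' = 2.5 + -0.5·cos(-0.2618)·1.5 = 1.7756
y' = -3.5 + -0.5·sin(-0.2618)·1.5 = -3.3059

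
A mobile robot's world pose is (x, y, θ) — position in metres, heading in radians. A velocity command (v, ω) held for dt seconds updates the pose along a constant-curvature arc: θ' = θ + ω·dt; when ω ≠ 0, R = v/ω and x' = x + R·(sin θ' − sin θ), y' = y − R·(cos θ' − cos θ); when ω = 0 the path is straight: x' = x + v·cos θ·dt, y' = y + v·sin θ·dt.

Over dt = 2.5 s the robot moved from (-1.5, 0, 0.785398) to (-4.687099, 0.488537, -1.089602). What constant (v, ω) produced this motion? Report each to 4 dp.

v = -1.5000, ω = -0.7500

Δθ = -1.089602 − 0.785398 = -1.875000
ω = Δθ/dt = -1.875000/2.5 = -0.7500
R = Δx/(sin θ' − sin θ) = 2.0000
v = R·ω = 2.0000·-0.7500 = -1.5000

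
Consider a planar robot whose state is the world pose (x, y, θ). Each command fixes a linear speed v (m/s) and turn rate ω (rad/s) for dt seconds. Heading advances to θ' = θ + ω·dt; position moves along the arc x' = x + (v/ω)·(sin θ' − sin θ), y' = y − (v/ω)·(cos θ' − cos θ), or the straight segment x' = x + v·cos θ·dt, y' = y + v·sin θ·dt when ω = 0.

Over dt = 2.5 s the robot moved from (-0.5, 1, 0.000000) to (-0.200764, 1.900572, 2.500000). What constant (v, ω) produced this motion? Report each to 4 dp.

v = 0.5000, ω = 1.0000

Δθ = 2.500000 − 0.000000 = 2.500000
ω = Δθ/dt = 2.500000/2.5 = 1.0000
R = −Δy/(cos θ' − cos θ) = 0.5000
v = R·ω = 0.5000·1.0000 = 0.5000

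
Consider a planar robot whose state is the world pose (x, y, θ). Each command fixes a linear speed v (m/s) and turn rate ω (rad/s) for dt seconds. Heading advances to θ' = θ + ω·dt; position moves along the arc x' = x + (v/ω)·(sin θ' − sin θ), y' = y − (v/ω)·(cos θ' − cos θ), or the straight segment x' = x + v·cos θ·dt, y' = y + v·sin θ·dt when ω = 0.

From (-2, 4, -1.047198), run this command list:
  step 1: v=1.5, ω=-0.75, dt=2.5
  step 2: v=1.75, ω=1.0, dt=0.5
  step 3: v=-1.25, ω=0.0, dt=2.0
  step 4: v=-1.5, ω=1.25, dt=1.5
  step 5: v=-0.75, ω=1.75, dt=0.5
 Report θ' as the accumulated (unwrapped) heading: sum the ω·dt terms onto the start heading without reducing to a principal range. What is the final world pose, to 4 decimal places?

step 1: θ'=-2.9222 (R=-2.0000) → pose (-3.2968, 1.0479, -2.9222)
step 2: θ'=-2.4222 (R=1.7500) → pose (-4.0690, 0.6562, -2.4222)
step 3: θ'=-2.4222 (straight) → pose (-2.1885, 2.3036, -2.4222)
step 4: θ'=-0.5472 (R=-1.2000) → pose (-2.3549, 4.2310, -0.5472)
step 5: θ'=0.3278 (R=-0.4286) → pose (-2.7158, 4.2708, 0.3278)

(-2.7158, 4.2708, 0.3278)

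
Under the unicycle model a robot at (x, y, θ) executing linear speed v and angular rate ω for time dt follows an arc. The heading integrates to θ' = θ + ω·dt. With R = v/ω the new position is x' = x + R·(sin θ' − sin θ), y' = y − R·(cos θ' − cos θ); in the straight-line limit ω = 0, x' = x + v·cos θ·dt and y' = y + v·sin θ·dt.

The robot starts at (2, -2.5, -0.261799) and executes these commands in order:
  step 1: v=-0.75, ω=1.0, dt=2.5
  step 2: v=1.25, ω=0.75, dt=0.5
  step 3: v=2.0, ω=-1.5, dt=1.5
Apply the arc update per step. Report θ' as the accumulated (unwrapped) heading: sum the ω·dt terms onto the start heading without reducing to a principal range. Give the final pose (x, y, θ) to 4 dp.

(0.9465, -0.8830, 0.3632)

step 1: θ'=2.2382 (R=-0.7500) → pose (1.2168, -3.6887, 2.2382)
step 2: θ'=2.6132 (R=1.6667) → pose (0.7480, -3.2809, 2.6132)
step 3: θ'=0.3632 (R=-1.3333) → pose (0.9465, -0.8830, 0.3632)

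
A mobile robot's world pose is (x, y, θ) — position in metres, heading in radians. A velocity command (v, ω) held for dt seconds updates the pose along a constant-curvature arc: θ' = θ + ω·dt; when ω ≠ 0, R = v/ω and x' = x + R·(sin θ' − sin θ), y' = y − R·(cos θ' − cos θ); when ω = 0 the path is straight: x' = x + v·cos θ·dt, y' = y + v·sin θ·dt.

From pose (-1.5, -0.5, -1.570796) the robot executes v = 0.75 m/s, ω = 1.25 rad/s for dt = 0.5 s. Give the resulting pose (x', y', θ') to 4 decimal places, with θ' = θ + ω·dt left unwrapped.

(-1.3866, -0.8511, -0.9458)

θ' = -1.5708 + 1.25·0.5 = -0.9458
R = v/ω = 0.75/1.25 = 0.6000
x' = -1.5 + 0.6000·(sin -0.9458 − sin -1.5708) = -1.3866
y' = -0.5 − 0.6000·(cos -0.9458 − cos -1.5708) = -0.8511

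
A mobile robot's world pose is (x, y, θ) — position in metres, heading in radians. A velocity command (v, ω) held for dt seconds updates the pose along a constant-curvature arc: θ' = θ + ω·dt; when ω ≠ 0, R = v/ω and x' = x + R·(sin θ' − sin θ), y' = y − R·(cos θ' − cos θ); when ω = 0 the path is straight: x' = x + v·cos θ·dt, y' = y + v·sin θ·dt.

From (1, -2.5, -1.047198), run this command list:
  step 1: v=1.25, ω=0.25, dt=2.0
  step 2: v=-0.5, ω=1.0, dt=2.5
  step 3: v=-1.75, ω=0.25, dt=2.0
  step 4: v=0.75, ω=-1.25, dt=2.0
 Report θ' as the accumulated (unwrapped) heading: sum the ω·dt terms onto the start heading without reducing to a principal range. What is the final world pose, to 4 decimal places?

step 1: θ'=-0.5472 (R=5.0000) → pose (2.7286, -4.2699, -0.5472)
step 2: θ'=1.9528 (R=-0.5000) → pose (2.0045, -4.8833, 1.9528)
step 3: θ'=2.4528 (R=-7.0000) → pose (4.0507, -7.6779, 2.4528)
step 4: θ'=-0.0472 (R=-0.6000) → pose (4.4604, -6.6154, -0.0472)

(4.4604, -6.6154, -0.0472)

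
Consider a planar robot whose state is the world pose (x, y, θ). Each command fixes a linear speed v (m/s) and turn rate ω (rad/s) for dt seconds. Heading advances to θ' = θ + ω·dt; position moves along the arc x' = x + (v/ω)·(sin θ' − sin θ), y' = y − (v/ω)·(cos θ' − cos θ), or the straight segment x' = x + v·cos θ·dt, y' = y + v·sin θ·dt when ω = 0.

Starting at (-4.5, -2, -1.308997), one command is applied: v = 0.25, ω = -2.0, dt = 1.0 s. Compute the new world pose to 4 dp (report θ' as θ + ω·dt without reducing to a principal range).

θ' = -1.3090 + -2.0·1.0 = -3.3090
R = v/ω = 0.25/-2.0 = -0.1250
x' = -4.5 + -0.1250·(sin -3.3090 − sin -1.3090) = -4.6416
y' = -2 − -0.1250·(cos -3.3090 − cos -1.3090) = -2.1556

(-4.6416, -2.1556, -3.3090)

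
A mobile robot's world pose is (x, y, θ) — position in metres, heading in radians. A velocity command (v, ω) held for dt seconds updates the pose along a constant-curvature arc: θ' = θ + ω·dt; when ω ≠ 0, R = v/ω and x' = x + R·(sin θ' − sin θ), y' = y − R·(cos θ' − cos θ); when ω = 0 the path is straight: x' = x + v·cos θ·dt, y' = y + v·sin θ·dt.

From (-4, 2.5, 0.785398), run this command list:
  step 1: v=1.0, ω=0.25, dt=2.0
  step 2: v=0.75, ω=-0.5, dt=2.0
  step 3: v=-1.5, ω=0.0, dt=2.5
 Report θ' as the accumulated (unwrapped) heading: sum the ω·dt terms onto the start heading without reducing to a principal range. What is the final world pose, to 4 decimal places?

step 1: θ'=1.2854 (R=4.0000) → pose (-2.9902, 4.2023, 1.2854)
step 2: θ'=0.2854 (R=-1.5000) → pose (-1.9732, 5.2193, 0.2854)
step 3: θ'=0.2854 (straight) → pose (-5.5715, 4.1635, 0.2854)

(-5.5715, 4.1635, 0.2854)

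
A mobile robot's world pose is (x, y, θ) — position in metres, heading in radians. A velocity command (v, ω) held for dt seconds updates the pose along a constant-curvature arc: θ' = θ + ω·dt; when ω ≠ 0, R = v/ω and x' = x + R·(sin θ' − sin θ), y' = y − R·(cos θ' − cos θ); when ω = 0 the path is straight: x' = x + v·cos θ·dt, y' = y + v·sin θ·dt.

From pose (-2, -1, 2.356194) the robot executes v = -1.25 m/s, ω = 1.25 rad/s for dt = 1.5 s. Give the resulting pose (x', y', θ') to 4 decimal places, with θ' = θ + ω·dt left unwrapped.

θ' = 2.3562 + 1.25·1.5 = 4.2312
R = v/ω = -1.25/1.25 = -1.0000
x' = -2 + -1.0000·(sin 4.2312 − sin 2.3562) = -0.4065
y' = -1 − -1.0000·(cos 4.2312 − cos 2.3562) = -0.7557

(-0.4065, -0.7557, 4.2312)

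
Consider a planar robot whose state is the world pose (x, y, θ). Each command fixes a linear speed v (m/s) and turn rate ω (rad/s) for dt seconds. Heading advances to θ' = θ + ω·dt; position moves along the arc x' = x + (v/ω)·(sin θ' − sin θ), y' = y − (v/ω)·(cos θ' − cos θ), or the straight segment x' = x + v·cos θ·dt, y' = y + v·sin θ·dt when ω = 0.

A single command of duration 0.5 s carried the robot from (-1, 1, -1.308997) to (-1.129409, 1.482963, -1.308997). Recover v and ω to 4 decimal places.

v = -1.0000, ω = 0.0000

Δθ = -1.308997 − -1.308997 = 0.000000
ω = Δθ/dt = 0.000000/0.5 = 0.0000
ω = 0 → v = (Δx·cos θ + Δy·sin θ)/dt = -1.0000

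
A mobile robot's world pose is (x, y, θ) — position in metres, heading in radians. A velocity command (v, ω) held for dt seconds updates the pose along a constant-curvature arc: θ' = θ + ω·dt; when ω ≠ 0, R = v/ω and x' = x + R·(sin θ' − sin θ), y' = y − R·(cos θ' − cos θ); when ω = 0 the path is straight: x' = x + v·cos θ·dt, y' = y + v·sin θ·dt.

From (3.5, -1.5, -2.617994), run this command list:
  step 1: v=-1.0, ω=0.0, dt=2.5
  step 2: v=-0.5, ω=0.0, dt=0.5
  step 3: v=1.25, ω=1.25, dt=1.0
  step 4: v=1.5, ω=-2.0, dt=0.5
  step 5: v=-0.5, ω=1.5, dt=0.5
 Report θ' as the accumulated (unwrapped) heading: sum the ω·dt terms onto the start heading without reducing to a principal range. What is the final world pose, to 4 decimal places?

step 1: θ'=-2.6180 (straight) → pose (5.6651, -0.2500, -2.6180)
step 2: θ'=-2.6180 (straight) → pose (5.8816, -0.1250, -2.6180)
step 3: θ'=-1.3680 (R=1.0000) → pose (5.4021, -1.1924, -1.3680)
step 4: θ'=-2.3680 (R=-0.7500) → pose (5.1915, -1.8801, -2.3680)
step 5: θ'=-1.6180 (R=-0.3333) → pose (5.2915, -1.6573, -1.6180)

(5.2915, -1.6573, -1.6180)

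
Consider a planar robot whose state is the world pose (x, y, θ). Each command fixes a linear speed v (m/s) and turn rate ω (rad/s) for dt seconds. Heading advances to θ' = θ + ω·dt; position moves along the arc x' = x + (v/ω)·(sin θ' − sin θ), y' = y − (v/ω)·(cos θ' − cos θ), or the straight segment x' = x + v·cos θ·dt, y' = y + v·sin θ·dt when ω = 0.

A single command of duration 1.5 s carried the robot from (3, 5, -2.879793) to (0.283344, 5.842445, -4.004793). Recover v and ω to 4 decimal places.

v = 2.0000, ω = -0.7500

Δθ = -4.004793 − -2.879793 = -1.125000
ω = Δθ/dt = -1.125000/1.5 = -0.7500
R = Δx/(sin θ' − sin θ) = -2.6667
v = R·ω = -2.6667·-0.7500 = 2.0000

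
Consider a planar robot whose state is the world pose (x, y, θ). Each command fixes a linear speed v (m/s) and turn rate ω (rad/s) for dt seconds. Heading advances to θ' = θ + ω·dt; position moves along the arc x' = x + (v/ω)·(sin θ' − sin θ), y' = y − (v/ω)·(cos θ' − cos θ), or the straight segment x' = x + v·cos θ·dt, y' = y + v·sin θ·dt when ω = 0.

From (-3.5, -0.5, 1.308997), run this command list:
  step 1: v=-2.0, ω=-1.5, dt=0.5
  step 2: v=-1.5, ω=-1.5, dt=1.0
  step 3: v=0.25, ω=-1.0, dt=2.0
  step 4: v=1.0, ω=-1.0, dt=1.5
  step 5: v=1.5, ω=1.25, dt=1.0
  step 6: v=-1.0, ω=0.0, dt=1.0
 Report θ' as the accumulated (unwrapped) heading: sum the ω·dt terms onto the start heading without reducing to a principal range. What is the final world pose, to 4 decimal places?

(-6.8322, 0.1206, -3.1910)

step 1: θ'=0.5590 (R=1.3333) → pose (-4.0808, -1.2853, 0.5590)
step 2: θ'=-0.9410 (R=1.0000) → pose (-5.4193, -1.0265, -0.9410)
step 3: θ'=-2.9410 (R=-0.2500) → pose (-5.5715, -1.4187, -2.9410)
step 4: θ'=-4.4410 (R=-1.0000) → pose (-6.7341, -0.7068, -4.4410)
step 5: θ'=-3.1910 (R=1.2000) → pose (-7.8310, 0.1700, -3.1910)
step 6: θ'=-3.1910 (straight) → pose (-6.8322, 0.1206, -3.1910)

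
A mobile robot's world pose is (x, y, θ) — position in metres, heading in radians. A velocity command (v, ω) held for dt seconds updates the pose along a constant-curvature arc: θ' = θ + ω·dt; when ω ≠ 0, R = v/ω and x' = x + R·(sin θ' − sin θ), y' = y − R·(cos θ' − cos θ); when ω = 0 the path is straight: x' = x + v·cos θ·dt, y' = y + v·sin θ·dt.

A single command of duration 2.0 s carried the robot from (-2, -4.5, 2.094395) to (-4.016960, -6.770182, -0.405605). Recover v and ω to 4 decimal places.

Δθ = -0.405605 − 2.094395 = -2.500000
ω = Δθ/dt = -2.500000/2.0 = -1.2500
R = −Δy/(cos θ' − cos θ) = 1.6000
v = R·ω = 1.6000·-1.2500 = -2.0000

v = -2.0000, ω = -1.2500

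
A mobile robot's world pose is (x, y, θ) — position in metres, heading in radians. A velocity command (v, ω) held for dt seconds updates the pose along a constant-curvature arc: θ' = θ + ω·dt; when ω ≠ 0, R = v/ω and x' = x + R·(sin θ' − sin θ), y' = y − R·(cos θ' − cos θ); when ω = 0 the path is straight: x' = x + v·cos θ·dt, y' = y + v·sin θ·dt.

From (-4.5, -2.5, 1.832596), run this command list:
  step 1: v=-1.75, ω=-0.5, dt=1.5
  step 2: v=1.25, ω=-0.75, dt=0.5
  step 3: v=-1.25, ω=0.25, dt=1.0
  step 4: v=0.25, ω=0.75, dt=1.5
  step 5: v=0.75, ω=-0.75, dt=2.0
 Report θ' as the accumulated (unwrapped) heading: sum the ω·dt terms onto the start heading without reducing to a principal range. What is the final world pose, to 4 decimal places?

step 1: θ'=1.0826 (R=3.5000) → pose (-4.7896, -5.0475, 1.0826)
step 2: θ'=0.7076 (R=-1.6667) → pose (-4.4010, -4.5627, 0.7076)
step 3: θ'=0.9576 (R=-5.0000) → pose (-5.2400, -5.4849, 0.9576)
step 4: θ'=2.0826 (R=0.3333) → pose (-5.2220, -5.1298, 2.0826)
step 5: θ'=0.5826 (R=-1.0000) → pose (-4.9003, -3.8050, 0.5826)

(-4.9003, -3.8050, 0.5826)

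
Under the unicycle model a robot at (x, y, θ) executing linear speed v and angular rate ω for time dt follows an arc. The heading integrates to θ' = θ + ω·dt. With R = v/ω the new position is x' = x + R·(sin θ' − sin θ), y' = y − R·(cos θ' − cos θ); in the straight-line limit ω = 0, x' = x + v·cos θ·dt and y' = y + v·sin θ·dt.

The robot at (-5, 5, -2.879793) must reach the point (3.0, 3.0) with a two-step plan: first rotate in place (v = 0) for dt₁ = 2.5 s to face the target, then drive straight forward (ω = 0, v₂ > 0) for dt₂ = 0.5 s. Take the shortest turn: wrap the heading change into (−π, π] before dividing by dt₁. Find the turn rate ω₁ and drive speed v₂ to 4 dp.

ω₁ = 1.0539, v₂ = 16.4924

heading to target = atan2(3−5, 3−-5) = -0.2450
Δθ = wrap(-0.2450 − -2.8798) = 2.6348; ω₁ = Δθ/dt₁ = 1.0539
distance = √((3−-5)² + (3−5)²) = 8.2462; v₂ = distance/dt₂ = 16.4924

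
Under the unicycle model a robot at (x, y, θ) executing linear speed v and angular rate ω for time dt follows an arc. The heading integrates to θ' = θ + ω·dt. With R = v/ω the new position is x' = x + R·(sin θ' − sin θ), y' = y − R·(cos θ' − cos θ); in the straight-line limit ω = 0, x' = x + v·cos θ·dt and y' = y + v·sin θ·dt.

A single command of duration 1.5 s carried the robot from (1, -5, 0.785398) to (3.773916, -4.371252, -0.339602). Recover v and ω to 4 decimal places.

Δθ = -0.339602 − 0.785398 = -1.125000
ω = Δθ/dt = -1.125000/1.5 = -0.7500
R = Δx/(sin θ' − sin θ) = -2.6667
v = R·ω = -2.6667·-0.7500 = 2.0000

v = 2.0000, ω = -0.7500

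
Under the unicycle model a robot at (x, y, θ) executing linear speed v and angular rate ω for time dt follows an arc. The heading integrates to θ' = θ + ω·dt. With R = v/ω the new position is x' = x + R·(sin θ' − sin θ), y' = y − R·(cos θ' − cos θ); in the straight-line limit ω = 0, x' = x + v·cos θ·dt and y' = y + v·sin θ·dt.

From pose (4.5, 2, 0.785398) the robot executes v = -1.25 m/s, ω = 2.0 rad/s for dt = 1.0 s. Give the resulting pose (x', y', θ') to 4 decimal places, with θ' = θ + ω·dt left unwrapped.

θ' = 0.7854 + 2.0·1.0 = 2.7854
R = v/ω = -1.25/2.0 = -0.6250
x' = 4.5 + -0.6250·(sin 2.7854 − sin 0.7854) = 4.7240
y' = 2 − -0.6250·(cos 2.7854 − cos 0.7854) = 0.9723

(4.7240, 0.9723, 2.7854)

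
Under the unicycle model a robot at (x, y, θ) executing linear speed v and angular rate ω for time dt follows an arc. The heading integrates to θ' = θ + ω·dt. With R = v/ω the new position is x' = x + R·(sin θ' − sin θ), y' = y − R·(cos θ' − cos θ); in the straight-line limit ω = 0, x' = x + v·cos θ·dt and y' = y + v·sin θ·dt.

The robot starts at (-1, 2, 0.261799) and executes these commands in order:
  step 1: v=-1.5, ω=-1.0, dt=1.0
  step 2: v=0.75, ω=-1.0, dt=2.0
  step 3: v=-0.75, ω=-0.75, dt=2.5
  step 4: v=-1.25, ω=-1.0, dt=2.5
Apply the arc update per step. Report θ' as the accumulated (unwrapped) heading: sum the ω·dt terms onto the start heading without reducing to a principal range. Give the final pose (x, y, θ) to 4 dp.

step 1: θ'=-0.7382 (R=1.5000) → pose (-2.3977, 2.3394, -0.7382)
step 2: θ'=-2.7382 (R=-0.7500) → pose (-2.6080, 1.0948, -2.7382)
step 3: θ'=-4.6132 (R=1.0000) → pose (-1.2204, 0.2741, -4.6132)
step 4: θ'=-7.1132 (R=1.2500) → pose (-3.3866, -0.6933, -7.1132)

(-3.3866, -0.6933, -7.1132)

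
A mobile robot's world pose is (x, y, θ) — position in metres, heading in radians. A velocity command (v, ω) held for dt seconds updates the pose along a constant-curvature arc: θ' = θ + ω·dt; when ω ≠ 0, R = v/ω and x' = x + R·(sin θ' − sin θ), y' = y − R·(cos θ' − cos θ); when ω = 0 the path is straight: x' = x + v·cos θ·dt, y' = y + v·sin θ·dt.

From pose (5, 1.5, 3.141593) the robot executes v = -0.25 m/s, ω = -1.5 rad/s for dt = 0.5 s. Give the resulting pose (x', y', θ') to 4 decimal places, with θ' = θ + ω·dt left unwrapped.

(5.1136, 1.4553, 2.3916)

θ' = 3.1416 + -1.5·0.5 = 2.3916
R = v/ω = -0.25/-1.5 = 0.1667
x' = 5 + 0.1667·(sin 2.3916 − sin 3.1416) = 5.1136
y' = 1.5 − 0.1667·(cos 2.3916 − cos 3.1416) = 1.4553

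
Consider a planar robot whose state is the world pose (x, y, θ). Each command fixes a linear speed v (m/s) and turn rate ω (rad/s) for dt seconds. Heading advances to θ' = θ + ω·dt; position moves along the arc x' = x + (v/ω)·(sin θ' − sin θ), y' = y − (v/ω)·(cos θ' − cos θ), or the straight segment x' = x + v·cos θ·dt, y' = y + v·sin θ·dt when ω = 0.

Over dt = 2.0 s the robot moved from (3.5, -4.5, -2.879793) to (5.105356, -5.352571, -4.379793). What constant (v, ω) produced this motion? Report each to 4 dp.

Δθ = -4.379793 − -2.879793 = -1.500000
ω = Δθ/dt = -1.500000/2.0 = -0.7500
R = Δx/(sin θ' − sin θ) = 1.3333
v = R·ω = 1.3333·-0.7500 = -1.0000

v = -1.0000, ω = -0.7500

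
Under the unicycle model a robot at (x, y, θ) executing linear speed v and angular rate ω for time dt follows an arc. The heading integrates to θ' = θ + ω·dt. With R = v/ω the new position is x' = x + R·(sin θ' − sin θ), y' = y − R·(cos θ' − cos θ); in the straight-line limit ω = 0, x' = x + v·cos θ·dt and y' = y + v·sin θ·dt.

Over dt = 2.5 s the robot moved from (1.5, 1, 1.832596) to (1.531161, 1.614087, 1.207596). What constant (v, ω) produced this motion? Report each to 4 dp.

v = 0.2500, ω = -0.2500

Δθ = 1.207596 − 1.832596 = -0.625000
ω = Δθ/dt = -0.625000/2.5 = -0.2500
R = −Δy/(cos θ' − cos θ) = -1.0000
v = R·ω = -1.0000·-0.2500 = 0.2500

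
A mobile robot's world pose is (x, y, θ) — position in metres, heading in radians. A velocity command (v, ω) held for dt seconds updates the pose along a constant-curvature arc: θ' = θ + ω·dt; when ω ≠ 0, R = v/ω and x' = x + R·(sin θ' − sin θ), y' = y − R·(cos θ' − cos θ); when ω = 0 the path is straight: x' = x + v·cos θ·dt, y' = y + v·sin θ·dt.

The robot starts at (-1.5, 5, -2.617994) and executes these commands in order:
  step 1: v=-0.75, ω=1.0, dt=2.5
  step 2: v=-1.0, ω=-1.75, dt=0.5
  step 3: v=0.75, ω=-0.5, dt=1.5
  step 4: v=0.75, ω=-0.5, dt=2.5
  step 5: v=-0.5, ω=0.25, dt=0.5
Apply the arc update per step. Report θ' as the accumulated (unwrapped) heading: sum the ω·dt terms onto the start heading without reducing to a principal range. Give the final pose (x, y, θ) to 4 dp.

step 1: θ'=-0.1180 (R=-0.7500) → pose (-1.7867, 6.3943, -0.1180)
step 2: θ'=-0.9930 (R=0.5714) → pose (-2.1981, 6.6497, -0.9930)
step 3: θ'=-1.7430 (R=-1.5000) → pose (-1.9768, 5.5734, -1.7430)
step 4: θ'=-2.9930 (R=-1.5000) → pose (-3.2325, 4.3469, -2.9930)
step 5: θ'=-2.8680 (R=-2.0000) → pose (-2.9882, 4.3993, -2.8680)

(-2.9882, 4.3993, -2.8680)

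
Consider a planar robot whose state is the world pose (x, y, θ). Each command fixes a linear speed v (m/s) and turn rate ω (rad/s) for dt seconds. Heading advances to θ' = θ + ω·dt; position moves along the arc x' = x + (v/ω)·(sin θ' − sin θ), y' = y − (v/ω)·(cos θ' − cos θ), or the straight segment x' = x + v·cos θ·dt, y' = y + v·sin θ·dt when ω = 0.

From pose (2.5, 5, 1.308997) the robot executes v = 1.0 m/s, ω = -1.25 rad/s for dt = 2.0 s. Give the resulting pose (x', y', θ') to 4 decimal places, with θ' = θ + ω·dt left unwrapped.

(4.0157, 5.0895, -1.1910)

θ' = 1.3090 + -1.25·2.0 = -1.1910
R = v/ω = 1.0/-1.25 = -0.8000
x' = 2.5 + -0.8000·(sin -1.1910 − sin 1.3090) = 4.0157
y' = 5 − -0.8000·(cos -1.1910 − cos 1.3090) = 5.0895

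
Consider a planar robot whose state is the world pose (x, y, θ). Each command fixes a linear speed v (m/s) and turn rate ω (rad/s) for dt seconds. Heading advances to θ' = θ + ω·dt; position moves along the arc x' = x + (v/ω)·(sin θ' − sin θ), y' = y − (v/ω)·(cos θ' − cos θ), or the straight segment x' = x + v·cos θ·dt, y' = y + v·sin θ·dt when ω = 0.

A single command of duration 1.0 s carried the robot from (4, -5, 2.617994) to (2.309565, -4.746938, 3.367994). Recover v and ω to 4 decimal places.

Δθ = 3.367994 − 2.617994 = 0.750000
ω = Δθ/dt = 0.750000/1.0 = 0.7500
R = Δx/(sin θ' − sin θ) = 2.3333
v = R·ω = 2.3333·0.7500 = 1.7500

v = 1.7500, ω = 0.7500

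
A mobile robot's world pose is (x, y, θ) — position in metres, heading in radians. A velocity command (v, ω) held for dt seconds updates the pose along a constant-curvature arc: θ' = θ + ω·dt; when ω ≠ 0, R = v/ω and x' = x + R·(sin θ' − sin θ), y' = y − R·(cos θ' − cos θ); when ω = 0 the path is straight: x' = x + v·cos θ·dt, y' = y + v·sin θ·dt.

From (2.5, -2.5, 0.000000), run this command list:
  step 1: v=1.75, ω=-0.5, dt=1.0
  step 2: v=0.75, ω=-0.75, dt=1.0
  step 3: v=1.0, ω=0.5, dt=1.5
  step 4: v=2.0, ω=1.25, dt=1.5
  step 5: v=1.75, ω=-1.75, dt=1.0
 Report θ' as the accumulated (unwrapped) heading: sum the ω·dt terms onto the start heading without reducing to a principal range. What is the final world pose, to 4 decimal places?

step 1: θ'=-0.5000 (R=-3.5000) → pose (4.1780, -2.9285, -0.5000)
step 2: θ'=-1.2500 (R=-1.0000) → pose (4.6475, -3.4907, -1.2500)
step 3: θ'=-0.5000 (R=2.0000) → pose (5.5867, -4.6152, -0.5000)
step 4: θ'=1.3750 (R=1.6000) → pose (7.9232, -3.5224, 1.3750)
step 5: θ'=-0.3750 (R=-1.0000) → pose (9.2703, -2.7864, -0.3750)

(9.2703, -2.7864, -0.3750)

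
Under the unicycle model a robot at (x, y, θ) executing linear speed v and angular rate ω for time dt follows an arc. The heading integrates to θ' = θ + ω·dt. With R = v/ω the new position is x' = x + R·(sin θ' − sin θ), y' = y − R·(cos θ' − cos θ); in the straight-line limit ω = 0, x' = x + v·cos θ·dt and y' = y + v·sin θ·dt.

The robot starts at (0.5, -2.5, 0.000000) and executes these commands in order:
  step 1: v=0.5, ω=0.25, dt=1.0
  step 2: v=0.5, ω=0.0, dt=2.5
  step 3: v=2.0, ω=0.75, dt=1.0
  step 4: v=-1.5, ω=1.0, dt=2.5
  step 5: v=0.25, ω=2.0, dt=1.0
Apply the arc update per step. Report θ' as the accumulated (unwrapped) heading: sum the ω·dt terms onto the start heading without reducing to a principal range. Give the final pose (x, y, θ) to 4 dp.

step 1: θ'=0.2500 (R=2.0000) → pose (0.9948, -2.4378, 0.2500)
step 2: θ'=0.2500 (straight) → pose (2.2059, -2.1286, 0.2500)
step 3: θ'=1.0000 (R=2.6667) → pose (3.7901, -0.9856, 1.0000)
step 4: θ'=3.5000 (R=-1.5000) → pose (5.5785, -3.2007, 3.5000)
step 5: θ'=5.5000 (R=0.1250) → pose (5.5342, -3.4064, 5.5000)

(5.5342, -3.4064, 5.5000)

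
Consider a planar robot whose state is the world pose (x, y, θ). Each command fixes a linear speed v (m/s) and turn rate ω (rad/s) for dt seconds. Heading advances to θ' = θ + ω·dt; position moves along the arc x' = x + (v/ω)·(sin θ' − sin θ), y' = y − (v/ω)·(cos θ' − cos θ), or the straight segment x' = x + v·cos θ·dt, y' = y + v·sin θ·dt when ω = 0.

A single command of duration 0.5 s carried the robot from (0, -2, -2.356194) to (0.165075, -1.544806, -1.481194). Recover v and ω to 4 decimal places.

Δθ = -1.481194 − -2.356194 = 0.875000
ω = Δθ/dt = 0.875000/0.5 = 1.7500
R = −Δy/(cos θ' − cos θ) = -0.5714
v = R·ω = -0.5714·1.7500 = -1.0000

v = -1.0000, ω = 1.7500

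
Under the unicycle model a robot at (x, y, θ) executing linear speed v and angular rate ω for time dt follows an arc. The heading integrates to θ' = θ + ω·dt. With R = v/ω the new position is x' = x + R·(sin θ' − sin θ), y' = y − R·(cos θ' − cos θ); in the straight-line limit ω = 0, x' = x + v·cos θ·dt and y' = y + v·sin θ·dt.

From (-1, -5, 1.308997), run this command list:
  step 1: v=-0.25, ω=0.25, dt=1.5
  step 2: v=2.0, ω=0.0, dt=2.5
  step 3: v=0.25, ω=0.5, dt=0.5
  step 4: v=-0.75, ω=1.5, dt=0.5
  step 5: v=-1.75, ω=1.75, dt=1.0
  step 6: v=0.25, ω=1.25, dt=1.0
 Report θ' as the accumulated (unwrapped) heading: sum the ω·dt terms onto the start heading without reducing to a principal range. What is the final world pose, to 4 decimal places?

step 1: θ'=1.6840 (R=-1.0000) → pose (-1.0277, -5.3718, 1.6840)
step 2: θ'=1.6840 (straight) → pose (-1.5925, -0.4038, 1.6840)
step 3: θ'=1.9340 (R=0.5000) → pose (-1.6219, -0.2826, 1.9340)
step 4: θ'=2.6840 (R=-0.5000) → pose (-1.3754, -0.5536, 2.6840)
step 5: θ'=4.4340 (R=-1.0000) → pose (0.0279, 0.0688, 4.4340)
step 6: θ'=5.6840 (R=0.2000) → pose (0.1074, -0.1514, 5.6840)

(0.1074, -0.1514, 5.6840)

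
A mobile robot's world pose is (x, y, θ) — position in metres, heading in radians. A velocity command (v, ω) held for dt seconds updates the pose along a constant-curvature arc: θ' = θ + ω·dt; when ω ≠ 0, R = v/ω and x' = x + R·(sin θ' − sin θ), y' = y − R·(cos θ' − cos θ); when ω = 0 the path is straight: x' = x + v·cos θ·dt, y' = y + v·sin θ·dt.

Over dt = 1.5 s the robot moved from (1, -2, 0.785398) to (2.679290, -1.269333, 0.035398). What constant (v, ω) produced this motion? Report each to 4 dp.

v = 1.2500, ω = -0.5000

Δθ = 0.035398 − 0.785398 = -0.750000
ω = Δθ/dt = -0.750000/1.5 = -0.5000
R = Δx/(sin θ' − sin θ) = -2.5000
v = R·ω = -2.5000·-0.5000 = 1.2500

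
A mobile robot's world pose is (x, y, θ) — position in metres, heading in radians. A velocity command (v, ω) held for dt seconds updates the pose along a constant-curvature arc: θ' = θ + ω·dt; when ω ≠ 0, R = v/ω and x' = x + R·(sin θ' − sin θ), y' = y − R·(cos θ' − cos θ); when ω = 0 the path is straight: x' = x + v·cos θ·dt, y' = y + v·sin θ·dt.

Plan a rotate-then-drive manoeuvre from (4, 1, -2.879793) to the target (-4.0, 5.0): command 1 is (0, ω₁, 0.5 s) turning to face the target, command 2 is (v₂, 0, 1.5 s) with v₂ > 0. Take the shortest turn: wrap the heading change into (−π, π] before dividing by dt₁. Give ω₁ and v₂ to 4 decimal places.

heading to target = atan2(5−1, -4−4) = 2.6779
Δθ = wrap(2.6779 − -2.8798) = -0.7254; ω₁ = Δθ/dt₁ = -1.4509
distance = √((-4−4)² + (5−1)²) = 8.9443; v₂ = distance/dt₂ = 5.9628

ω₁ = -1.4509, v₂ = 5.9628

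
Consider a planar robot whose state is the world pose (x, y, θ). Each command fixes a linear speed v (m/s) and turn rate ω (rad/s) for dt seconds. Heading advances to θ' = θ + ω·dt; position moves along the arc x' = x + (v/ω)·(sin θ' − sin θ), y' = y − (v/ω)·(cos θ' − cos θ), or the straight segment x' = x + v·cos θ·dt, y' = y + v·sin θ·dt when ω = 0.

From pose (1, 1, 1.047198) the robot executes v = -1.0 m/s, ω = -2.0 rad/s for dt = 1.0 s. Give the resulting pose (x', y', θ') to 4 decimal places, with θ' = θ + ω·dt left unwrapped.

(0.1595, 0.9603, -0.9528)

θ' = 1.0472 + -2.0·1.0 = -0.9528
R = v/ω = -1.0/-2.0 = 0.5000
x' = 1 + 0.5000·(sin -0.9528 − sin 1.0472) = 0.1595
y' = 1 − 0.5000·(cos -0.9528 − cos 1.0472) = 0.9603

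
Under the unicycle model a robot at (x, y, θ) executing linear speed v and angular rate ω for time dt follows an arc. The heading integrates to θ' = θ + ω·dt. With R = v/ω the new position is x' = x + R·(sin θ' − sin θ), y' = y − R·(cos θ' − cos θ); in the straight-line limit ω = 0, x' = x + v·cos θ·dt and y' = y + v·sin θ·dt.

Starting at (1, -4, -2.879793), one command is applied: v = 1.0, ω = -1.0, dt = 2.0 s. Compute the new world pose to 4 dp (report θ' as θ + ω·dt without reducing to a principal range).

θ' = -2.8798 + -1.0·2.0 = -4.8798
R = v/ω = 1.0/-1.0 = -1.0000
x' = 1 + -1.0000·(sin -4.8798 − sin -2.8798) = -0.2448
y' = -4 − -1.0000·(cos -4.8798 − cos -2.8798) = -2.8675

(-0.2448, -2.8675, -4.8798)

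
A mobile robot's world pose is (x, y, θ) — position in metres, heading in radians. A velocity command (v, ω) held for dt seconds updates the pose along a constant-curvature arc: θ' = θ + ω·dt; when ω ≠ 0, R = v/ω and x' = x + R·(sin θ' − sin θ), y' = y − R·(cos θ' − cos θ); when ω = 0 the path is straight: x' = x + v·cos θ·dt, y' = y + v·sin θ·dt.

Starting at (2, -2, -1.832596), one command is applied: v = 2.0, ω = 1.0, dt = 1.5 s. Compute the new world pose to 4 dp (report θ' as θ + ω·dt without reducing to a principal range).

(3.2789, -4.4080, -0.3326)

θ' = -1.8326 + 1.0·1.5 = -0.3326
R = v/ω = 2.0/1.0 = 2.0000
x' = 2 + 2.0000·(sin -0.3326 − sin -1.8326) = 3.2789
y' = -2 − 2.0000·(cos -0.3326 − cos -1.8326) = -4.4080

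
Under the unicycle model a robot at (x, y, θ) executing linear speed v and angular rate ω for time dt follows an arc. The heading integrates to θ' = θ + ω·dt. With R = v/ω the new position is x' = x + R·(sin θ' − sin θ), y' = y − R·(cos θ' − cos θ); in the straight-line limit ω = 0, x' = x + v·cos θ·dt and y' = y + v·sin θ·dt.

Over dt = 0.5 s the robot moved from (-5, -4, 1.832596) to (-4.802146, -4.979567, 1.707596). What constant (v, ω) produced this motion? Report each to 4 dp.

v = -2.0000, ω = -0.2500

Δθ = 1.707596 − 1.832596 = -0.125000
ω = Δθ/dt = -0.125000/0.5 = -0.2500
R = −Δy/(cos θ' − cos θ) = 8.0000
v = R·ω = 8.0000·-0.2500 = -2.0000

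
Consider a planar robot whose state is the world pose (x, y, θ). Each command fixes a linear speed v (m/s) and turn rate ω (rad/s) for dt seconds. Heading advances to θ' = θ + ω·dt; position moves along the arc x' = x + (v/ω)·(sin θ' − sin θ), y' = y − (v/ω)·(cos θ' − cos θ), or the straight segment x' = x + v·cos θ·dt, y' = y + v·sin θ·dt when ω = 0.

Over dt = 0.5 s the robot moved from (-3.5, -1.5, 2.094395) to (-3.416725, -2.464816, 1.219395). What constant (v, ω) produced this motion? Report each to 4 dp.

Δθ = 1.219395 − 2.094395 = -0.875000
ω = Δθ/dt = -0.875000/0.5 = -1.7500
R = −Δy/(cos θ' − cos θ) = 1.1429
v = R·ω = 1.1429·-1.7500 = -2.0000

v = -2.0000, ω = -1.7500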